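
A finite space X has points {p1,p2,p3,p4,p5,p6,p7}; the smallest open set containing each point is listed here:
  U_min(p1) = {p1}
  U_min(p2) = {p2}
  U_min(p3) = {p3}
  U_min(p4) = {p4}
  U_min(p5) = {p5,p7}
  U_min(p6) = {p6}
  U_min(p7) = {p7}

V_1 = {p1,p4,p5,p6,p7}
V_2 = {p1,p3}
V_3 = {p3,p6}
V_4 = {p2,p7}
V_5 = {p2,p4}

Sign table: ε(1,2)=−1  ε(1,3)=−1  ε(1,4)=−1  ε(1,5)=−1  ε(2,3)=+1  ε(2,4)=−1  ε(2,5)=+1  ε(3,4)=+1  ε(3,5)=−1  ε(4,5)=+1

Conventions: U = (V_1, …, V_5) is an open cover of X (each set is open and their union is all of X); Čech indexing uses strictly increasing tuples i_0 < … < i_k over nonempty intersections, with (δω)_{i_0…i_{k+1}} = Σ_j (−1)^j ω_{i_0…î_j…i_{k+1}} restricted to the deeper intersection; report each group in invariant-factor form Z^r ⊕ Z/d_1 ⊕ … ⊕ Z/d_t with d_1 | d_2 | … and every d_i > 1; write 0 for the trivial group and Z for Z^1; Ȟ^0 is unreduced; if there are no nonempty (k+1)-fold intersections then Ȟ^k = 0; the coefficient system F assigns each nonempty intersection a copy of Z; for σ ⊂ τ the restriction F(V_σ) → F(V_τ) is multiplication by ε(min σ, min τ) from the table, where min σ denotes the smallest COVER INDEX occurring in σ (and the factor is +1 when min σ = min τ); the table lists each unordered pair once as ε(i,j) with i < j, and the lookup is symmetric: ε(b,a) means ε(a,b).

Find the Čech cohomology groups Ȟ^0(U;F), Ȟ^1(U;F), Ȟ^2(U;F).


Ȟ^0 = Z, Ȟ^1 = Z^2, Ȟ^2 = 0

intersection data:
  V12={p1} V13={p6} V14={p7} V15={p4} V23={p3} V45={p2}
C dims 5,6; δ0: rk 4, SNF 1^4
Ȟ^0 = (5 − 4) − 0 = 1, so Ȟ^0 ≅ Z
Ȟ^1 = (6 − 0) − 4 = 2, so Ȟ^1 ≅ Z^2
Ȟ^2 = (0 − 0) − 0 = 0, so Ȟ^2 ≅ 0


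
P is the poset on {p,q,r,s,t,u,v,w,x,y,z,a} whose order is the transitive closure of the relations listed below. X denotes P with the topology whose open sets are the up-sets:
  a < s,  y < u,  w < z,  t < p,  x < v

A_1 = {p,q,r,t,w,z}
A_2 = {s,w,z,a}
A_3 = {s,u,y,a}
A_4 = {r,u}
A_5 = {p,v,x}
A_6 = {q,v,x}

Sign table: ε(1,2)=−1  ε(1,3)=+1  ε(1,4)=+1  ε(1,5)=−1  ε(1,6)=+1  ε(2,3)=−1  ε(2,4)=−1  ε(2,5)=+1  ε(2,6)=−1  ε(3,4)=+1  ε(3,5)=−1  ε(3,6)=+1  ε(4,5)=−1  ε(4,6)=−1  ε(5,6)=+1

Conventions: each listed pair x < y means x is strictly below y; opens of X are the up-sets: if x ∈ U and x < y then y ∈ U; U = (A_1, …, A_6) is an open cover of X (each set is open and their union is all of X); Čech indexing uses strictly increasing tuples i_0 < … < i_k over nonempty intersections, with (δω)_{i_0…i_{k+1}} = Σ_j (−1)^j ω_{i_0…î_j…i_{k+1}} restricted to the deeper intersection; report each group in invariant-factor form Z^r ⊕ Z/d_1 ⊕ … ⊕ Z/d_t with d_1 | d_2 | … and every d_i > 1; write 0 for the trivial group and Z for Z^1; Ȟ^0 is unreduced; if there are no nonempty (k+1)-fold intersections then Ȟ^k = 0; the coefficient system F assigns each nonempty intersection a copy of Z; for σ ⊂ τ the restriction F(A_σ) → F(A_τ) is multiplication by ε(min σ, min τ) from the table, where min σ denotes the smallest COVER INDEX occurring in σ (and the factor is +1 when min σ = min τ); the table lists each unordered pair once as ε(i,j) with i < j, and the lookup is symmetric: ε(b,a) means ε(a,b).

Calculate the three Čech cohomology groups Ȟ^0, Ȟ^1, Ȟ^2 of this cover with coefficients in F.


cover nerve:
  A12={w,z} A14={r} A15={p} A16={q} A23={s,a} A34={u} A56={v,x}
C dims 6,7; δ0: rk 6, SNF 1^5·2
Ȟ^0: (6−6)−0=0 ⇒ 0
Ȟ^1: (7−0)−6=1 plus torsion [2] ⇒ Z ⊕ Z/2
Ȟ^2: (0−0)−0=0 ⇒ 0

Ȟ^0(U;F) ≅ 0,  Ȟ^1(U;F) ≅ Z ⊕ Z/2,  Ȟ^2(U;F) ≅ 0


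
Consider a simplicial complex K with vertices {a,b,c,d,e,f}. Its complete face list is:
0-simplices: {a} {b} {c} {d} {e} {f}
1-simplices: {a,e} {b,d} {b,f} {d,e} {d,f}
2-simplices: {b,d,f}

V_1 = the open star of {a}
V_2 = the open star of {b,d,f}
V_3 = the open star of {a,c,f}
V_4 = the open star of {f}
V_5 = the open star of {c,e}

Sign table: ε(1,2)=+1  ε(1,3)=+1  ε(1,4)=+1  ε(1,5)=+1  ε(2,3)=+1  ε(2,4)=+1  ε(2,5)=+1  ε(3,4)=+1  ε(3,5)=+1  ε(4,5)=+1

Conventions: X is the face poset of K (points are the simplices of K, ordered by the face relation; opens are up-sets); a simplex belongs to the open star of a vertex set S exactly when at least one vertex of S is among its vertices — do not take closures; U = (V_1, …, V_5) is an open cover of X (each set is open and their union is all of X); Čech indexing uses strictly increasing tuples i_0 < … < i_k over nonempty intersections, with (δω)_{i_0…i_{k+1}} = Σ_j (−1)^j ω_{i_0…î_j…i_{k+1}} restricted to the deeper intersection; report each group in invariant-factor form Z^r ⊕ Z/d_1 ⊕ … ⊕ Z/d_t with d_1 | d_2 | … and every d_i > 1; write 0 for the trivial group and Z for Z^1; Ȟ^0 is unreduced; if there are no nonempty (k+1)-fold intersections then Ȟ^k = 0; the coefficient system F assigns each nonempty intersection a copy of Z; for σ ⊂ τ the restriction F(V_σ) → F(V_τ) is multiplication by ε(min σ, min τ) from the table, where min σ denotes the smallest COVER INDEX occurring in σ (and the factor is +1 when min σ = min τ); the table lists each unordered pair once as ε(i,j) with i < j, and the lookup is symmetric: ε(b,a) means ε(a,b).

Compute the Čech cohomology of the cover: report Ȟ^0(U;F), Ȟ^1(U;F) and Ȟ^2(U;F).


Ȟ^0 = Z; Ȟ^1 = Z; Ȟ^2 = 0

nonempty intersections:
  V1={{a},{a,e}} V2={{b},{d},{f},{b,d},{b,f},{d,e},{d,f},{b,d,f}} V3={{a},{c},{f},{a,e},{b,f},{d,f},{b,d,f}} V4={{f},{b,f},{d,f},{b,d,f}} V5={{c},{e},{a,e},{d,e}}
  V13={{a},{a,e}} V15={{a,e}} V23={{f},{b,f},{d,f},{b,d,f}} V24={{f},{b,f},{d,f},{b,d,f}} V25={{d,e}} V34={{f},{b,f},{d,f},{b,d,f}} V35={{c},{a,e}}
  V135={{a,e}} V234={{f},{b,f},{d,f},{b,d,f}}
C dims 5,7,2; δ0: rk 4, SNF 1^4; δ1: rk 2, SNF 1^2
Ȟ^0: (5−4)−0=1 ⇒ Z
Ȟ^1: (7−2)−4=1 ⇒ Z
Ȟ^2: (2−0)−2=0 ⇒ 0


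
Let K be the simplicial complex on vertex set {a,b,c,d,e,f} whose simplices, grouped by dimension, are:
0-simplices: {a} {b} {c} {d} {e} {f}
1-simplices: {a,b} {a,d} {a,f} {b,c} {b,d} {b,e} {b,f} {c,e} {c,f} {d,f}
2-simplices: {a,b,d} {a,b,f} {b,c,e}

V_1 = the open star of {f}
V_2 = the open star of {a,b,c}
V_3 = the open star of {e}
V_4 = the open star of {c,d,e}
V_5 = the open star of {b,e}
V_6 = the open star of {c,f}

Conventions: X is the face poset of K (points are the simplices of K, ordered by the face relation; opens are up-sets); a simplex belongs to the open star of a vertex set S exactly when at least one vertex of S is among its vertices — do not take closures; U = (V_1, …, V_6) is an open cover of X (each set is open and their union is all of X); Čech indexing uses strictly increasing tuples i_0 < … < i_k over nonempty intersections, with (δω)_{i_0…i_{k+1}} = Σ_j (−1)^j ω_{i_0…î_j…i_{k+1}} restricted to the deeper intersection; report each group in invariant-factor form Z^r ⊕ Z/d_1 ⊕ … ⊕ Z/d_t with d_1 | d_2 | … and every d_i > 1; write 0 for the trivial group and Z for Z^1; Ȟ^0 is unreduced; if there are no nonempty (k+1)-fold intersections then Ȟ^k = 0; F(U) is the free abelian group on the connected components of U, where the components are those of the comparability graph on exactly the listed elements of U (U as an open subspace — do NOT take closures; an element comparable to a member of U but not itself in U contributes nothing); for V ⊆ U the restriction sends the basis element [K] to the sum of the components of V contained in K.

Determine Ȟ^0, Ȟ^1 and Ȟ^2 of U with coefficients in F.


Ȟ^0(U;F) ≅ Z, Ȟ^1(U;F) ≅ Z^2 and Ȟ^2(U;F) ≅ 0

intersection data:
  V1={{f},{a,f},{b,f},{c,f},{d,f},{a,b,f}} V2={{a},{b},{c},{a,b},{a,d},{a,f},{b,c},{b,d},{b,e},{b,f},{c,e},{c,f},{a,b,d},{a,b,f},{b,c,e}} V3={{e},{b,e},{c,e},{b,c,e}} V4={{c},{d},{e},{a,d},{b,c},{b,d},{b,e},{c,e},{c,f},{d,f},{a,b,d},{b,c,e}} V5={{b},{e},{a,b},{b,c},{b,d},{b,e},{b,f},{c,e},{a,b,d},{a,b,f},{b,c,e}} V6={{c},{f},{a,f},{b,c},{b,f},{c,e},{c,f},{d,f},{a,b,f},{b,c,e}}
  V12={{a,f},{b,f},{c,f},{a,b,f}} V14={{c,f},{d,f}} V15={{b,f},{a,b,f}} V16={{f},{a,f},{b,f},{c,f},{d,f},{a,b,f}} V23={{b,e},{c,e},{b,c,e}} V24={{c},{a,d},{b,c},{b,d},{b,e},{c,e},{c,f},{a,b,d},{b,c,e}} V25={{b},{a,b},{b,c},{b,d},{b,e},{b,f},{c,e},{a,b,d},{a,b,f},{b,c,e}} V26={{c},{a,f},{b,c},{b,f},{c,e},{c,f},{a,b,f},{b,c,e}} V34={{e},{b,e},{c,e},{b,c,e}} V35={{e},{b,e},{c,e},{b,c,e}} V36={{c,e},{b,c,e}} V45={{e},{b,c},{b,d},{b,e},{c,e},{a,b,d},{b,c,e}} V46={{c},{b,c},{c,e},{c,f},{d,f},{b,c,e}} V56={{b,c},{b,f},{c,e},{a,b,f},{b,c,e}}
  V124={{c,f}} V125={{b,f},{a,b,f}} V126={{a,f},{b,f},{c,f},{a,b,f}} V146={{c,f},{d,f}} V156={{b,f},{a,b,f}} V234={{b,e},{c,e},{b,c,e}} V235={{b,e},{c,e},{b,c,e}} V236={{c,e},{b,c,e}} V245={{b,c},{b,d},{b,e},{c,e},{a,b,d},{b,c,e}} V246={{c},{b,c},{c,e},{c,f},{b,c,e}} V256={{b,c},{b,f},{c,e},{a,b,f},{b,c,e}} V345={{e},{b,e},{c,e},{b,c,e}} V346={{c,e},{b,c,e}} V356={{c,e},{b,c,e}} V456={{b,c},{c,e},{b,c,e}}
  V1246={{c,f}} V1256={{b,f},{a,b,f}} V2345={{b,e},{c,e},{b,c,e}} V2346={{c,e},{b,c,e}} V2356={{c,e},{b,c,e}} V2456={{b,c},{c,e},{b,c,e}} V3456={{c,e},{b,c,e}}
  V23456={{c,e},{b,c,e}}
components per intersection:
  V1: {{f},{a,f},{b,f},{c,f},{d,f},{a,b,f}}
  V2: {{a},{b},{c},{a,b},{a,d},{a,f},{b,c},{b,d},{b,e},{b,f},{c,e},{c,f},{a,b,d},{a,b,f},{b,c,e}}
  V3: {{e},{b,e},{c,e},{b,c,e}}
  V4: {{c},{e},{b,c},{b,e},{c,e},{c,f},{b,c,e}} {{d},{a,d},{b,d},{d,f},{a,b,d}}
  V5: {{b},{e},{a,b},{b,c},{b,d},{b,e},{b,f},{c,e},{a,b,d},{a,b,f},{b,c,e}}
  V6: {{c},{f},{a,f},{b,c},{b,f},{c,e},{c,f},{d,f},{a,b,f},{b,c,e}}
  V12: {{a,f},{b,f},{a,b,f}} {{c,f}}
  V14: {{c,f}} {{d,f}}
  V15: {{b,f},{a,b,f}}
  V16: {{f},{a,f},{b,f},{c,f},{d,f},{a,b,f}}
  V23: {{b,e},{c,e},{b,c,e}}
  V24: {{c},{b,c},{b,e},{c,e},{c,f},{b,c,e}} {{a,d},{b,d},{a,b,d}}
  V25: {{b},{a,b},{b,c},{b,d},{b,e},{b,f},{c,e},{a,b,d},{a,b,f},{b,c,e}}
  V26: {{c},{b,c},{c,e},{c,f},{b,c,e}} {{a,f},{b,f},{a,b,f}}
  V34: {{e},{b,e},{c,e},{b,c,e}}
  V35: {{e},{b,e},{c,e},{b,c,e}}
  V36: {{c,e},{b,c,e}}
  V45: {{e},{b,c},{b,e},{c,e},{b,c,e}} {{b,d},{a,b,d}}
  V46: {{c},{b,c},{c,e},{c,f},{b,c,e}} {{d,f}}
  V56: {{b,c},{c,e},{b,c,e}} {{b,f},{a,b,f}}
  V124: {{c,f}}
  V125: {{b,f},{a,b,f}}
  V126: {{a,f},{b,f},{a,b,f}} {{c,f}}
  V146: {{c,f}} {{d,f}}
  V156: {{b,f},{a,b,f}}
  V234: {{b,e},{c,e},{b,c,e}}
  V235: {{b,e},{c,e},{b,c,e}}
  V236: {{c,e},{b,c,e}}
  V245: {{b,c},{b,e},{c,e},{b,c,e}} {{b,d},{a,b,d}}
  V246: {{c},{b,c},{c,e},{c,f},{b,c,e}}
  V256: {{b,c},{c,e},{b,c,e}} {{b,f},{a,b,f}}
  V345: {{e},{b,e},{c,e},{b,c,e}}
  V346: {{c,e},{b,c,e}}
  V356: {{c,e},{b,c,e}}
  V456: {{b,c},{c,e},{b,c,e}}
  V1246: {{c,f}}
  V1256: {{b,f},{a,b,f}}
  V2345: {{b,e},{c,e},{b,c,e}}
  V2346: {{c,e},{b,c,e}}
  V2356: {{c,e},{b,c,e}}
  V2456: {{b,c},{c,e},{b,c,e}}
  V3456: {{c,e},{b,c,e}}
  V23456: {{c,e},{b,c,e}}
C dims 7,21,19,7; δ0: rk 6, SNF 1^6; δ1: rk 13, SNF 1^13; δ2: rk 6, SNF 1^6
Ȟ^0 = (7 − 6) − 0 = 1, so Ȟ^0 ≅ Z
Ȟ^1 = (21 − 13) − 6 = 2, so Ȟ^1 ≅ Z^2
Ȟ^2 = (19 − 6) − 13 = 0, so Ȟ^2 ≅ 0


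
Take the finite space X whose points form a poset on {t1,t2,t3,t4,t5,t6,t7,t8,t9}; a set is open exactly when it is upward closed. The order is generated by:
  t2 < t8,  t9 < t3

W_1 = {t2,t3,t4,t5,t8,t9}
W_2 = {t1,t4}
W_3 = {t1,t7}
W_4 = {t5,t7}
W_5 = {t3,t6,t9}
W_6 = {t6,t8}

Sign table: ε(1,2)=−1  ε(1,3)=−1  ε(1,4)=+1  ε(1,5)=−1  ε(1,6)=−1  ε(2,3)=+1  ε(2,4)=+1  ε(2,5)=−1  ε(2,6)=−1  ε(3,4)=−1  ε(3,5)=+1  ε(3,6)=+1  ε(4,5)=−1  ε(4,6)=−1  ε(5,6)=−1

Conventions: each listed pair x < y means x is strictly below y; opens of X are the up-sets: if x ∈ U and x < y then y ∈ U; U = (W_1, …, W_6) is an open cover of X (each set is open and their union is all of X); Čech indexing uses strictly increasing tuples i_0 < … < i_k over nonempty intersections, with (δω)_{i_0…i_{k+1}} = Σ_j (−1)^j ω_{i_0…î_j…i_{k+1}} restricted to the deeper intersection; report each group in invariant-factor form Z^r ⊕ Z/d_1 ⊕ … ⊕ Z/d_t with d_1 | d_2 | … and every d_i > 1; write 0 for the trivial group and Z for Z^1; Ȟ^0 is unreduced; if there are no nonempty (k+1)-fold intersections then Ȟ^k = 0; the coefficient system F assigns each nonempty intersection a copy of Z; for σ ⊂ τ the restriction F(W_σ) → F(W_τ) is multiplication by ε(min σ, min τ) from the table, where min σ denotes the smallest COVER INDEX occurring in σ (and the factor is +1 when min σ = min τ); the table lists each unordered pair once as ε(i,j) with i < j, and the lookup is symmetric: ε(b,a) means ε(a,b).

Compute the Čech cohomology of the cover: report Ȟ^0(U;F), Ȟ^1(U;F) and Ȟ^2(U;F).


nerve of the cover:
  W12={t4} W14={t5} W15={t3,t9} W16={t8} W23={t1} W34={t7} W56={t6}
C dims 6,7; δ0: rk 6, SNF 1^5·2
Ȟ^0 = (6 − 6) − 0 = 0, so Ȟ^0 ≅ 0
Ȟ^1 = (7 − 0) − 6 = 1 plus torsion [2], so Ȟ^1 ≅ Z ⊕ Z/2
Ȟ^2 = (0 − 0) − 0 = 0, so Ȟ^2 ≅ 0

Ȟ^0 ≅ 0, Ȟ^1 ≅ Z ⊕ Z/2, Ȟ^2 ≅ 0


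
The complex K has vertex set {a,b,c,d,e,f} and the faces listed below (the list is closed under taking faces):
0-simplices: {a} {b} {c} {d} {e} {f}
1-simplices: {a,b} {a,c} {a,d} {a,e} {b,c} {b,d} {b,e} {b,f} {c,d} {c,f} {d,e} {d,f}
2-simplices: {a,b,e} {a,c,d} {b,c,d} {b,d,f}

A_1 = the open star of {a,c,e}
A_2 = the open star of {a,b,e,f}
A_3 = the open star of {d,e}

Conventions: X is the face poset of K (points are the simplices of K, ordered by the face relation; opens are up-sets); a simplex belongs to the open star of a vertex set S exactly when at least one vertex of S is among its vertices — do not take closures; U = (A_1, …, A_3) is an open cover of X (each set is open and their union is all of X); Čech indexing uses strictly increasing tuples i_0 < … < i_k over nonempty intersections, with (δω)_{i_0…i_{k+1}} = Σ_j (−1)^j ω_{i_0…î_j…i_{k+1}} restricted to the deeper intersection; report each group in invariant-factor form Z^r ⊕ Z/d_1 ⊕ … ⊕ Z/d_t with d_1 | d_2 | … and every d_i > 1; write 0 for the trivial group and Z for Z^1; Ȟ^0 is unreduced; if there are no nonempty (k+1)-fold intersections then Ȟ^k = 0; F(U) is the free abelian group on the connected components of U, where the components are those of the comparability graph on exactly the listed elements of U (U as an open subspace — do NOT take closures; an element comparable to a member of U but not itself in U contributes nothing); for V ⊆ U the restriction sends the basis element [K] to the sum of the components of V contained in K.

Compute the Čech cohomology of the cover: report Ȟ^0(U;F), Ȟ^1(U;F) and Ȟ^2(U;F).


intersection data:
  A1={{a},{c},{e},{a,b},{a,c},{a,d},{a,e},{b,c},{b,e},{c,d},{c,f},{d,e},{a,b,e},{a,c,d},{b,c,d}} A2={{a},{b},{e},{f},{a,b},{a,c},{a,d},{a,e},{b,c},{b,d},{b,e},{b,f},{c,f},{d,e},{d,f},{a,b,e},{a,c,d},{b,c,d},{b,d,f}} A3={{d},{e},{a,d},{a,e},{b,d},{b,e},{c,d},{d,e},{d,f},{a,b,e},{a,c,d},{b,c,d},{b,d,f}}
  A12={{a},{e},{a,b},{a,c},{a,d},{a,e},{b,c},{b,e},{c,f},{d,e},{a,b,e},{a,c,d},{b,c,d}} A13={{e},{a,d},{a,e},{b,e},{c,d},{d,e},{a,b,e},{a,c,d},{b,c,d}} A23={{e},{a,d},{a,e},{b,d},{b,e},{d,e},{d,f},{a,b,e},{a,c,d},{b,c,d},{b,d,f}}
  A123={{e},{a,d},{a,e},{b,e},{d,e},{a,b,e},{a,c,d},{b,c,d}}
components per intersection:
  A1: {{a},{c},{e},{a,b},{a,c},{a,d},{a,e},{b,c},{b,e},{c,d},{c,f},{d,e},{a,b,e},{a,c,d},{b,c,d}}
  A2: {{a},{b},{e},{f},{a,b},{a,c},{a,d},{a,e},{b,c},{b,d},{b,e},{b,f},{c,f},{d,e},{d,f},{a,b,e},{a,c,d},{b,c,d},{b,d,f}}
  A3: {{d},{e},{a,d},{a,e},{b,d},{b,e},{c,d},{d,e},{d,f},{a,b,e},{a,c,d},{b,c,d},{b,d,f}}
  A12: {{a},{e},{a,b},{a,c},{a,d},{a,e},{b,e},{d,e},{a,b,e},{a,c,d}} {{b,c},{b,c,d}} {{c,f}}
  A13: {{e},{a,e},{b,e},{d,e},{a,b,e}} {{a,d},{c,d},{a,c,d},{b,c,d}}
  A23: {{e},{a,e},{b,e},{d,e},{a,b,e}} {{a,d},{a,c,d}} {{b,d},{d,f},{b,c,d},{b,d,f}}
  A123: {{e},{a,e},{b,e},{d,e},{a,b,e}} {{a,d},{a,c,d}} {{b,c,d}}
C dims 3,8,3; δ0: rk 2, SNF 1^2; δ1: rk 3, SNF 1^3
Ȟ^0 = (3 − 2) − 0 = 1, so Ȟ^0 ≅ Z
Ȟ^1 = (8 − 3) − 2 = 3, so Ȟ^1 ≅ Z^3
Ȟ^2 = (3 − 0) − 3 = 0, so Ȟ^2 ≅ 0

Ȟ^0(U;F) ≅ Z; Ȟ^1(U;F) ≅ Z^3; Ȟ^2(U;F) ≅ 0


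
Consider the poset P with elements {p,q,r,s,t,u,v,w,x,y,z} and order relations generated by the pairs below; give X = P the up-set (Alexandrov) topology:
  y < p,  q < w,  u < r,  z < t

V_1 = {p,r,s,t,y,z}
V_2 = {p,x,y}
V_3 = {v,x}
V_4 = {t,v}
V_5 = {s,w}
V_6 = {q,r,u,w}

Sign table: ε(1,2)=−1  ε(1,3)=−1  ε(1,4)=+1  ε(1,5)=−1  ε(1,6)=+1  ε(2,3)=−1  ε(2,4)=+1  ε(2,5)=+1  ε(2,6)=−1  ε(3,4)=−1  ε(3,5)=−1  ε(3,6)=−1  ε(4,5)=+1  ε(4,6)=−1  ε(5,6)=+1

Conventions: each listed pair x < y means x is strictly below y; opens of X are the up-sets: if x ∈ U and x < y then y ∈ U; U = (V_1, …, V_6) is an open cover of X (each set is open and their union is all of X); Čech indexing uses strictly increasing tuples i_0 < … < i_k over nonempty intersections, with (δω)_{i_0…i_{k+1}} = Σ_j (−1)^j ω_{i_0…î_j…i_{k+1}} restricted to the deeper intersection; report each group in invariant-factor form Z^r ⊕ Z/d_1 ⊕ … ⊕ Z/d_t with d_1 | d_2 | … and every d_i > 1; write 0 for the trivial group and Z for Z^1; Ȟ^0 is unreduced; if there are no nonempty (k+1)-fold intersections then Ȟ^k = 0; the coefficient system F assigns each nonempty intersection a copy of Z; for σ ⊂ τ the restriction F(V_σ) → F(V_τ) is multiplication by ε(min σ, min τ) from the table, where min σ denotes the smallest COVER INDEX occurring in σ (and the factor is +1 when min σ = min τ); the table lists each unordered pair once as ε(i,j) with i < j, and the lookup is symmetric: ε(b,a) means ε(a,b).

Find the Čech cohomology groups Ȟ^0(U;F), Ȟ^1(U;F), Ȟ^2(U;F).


Ȟ^0 = 0, Ȟ^1 = Z ⊕ Z/2 and Ȟ^2 = 0

nonempty intersections:
  V12={p,y} V14={t} V15={s} V16={r} V23={x} V34={v} V56={w}
C dims 6,7; δ0: rk 6, SNF 1^5·2
Ȟ^0: (6−6)−0=0 ⇒ 0
Ȟ^1: (7−0)−6=1 plus torsion [2] ⇒ Z ⊕ Z/2
Ȟ^2: (0−0)−0=0 ⇒ 0


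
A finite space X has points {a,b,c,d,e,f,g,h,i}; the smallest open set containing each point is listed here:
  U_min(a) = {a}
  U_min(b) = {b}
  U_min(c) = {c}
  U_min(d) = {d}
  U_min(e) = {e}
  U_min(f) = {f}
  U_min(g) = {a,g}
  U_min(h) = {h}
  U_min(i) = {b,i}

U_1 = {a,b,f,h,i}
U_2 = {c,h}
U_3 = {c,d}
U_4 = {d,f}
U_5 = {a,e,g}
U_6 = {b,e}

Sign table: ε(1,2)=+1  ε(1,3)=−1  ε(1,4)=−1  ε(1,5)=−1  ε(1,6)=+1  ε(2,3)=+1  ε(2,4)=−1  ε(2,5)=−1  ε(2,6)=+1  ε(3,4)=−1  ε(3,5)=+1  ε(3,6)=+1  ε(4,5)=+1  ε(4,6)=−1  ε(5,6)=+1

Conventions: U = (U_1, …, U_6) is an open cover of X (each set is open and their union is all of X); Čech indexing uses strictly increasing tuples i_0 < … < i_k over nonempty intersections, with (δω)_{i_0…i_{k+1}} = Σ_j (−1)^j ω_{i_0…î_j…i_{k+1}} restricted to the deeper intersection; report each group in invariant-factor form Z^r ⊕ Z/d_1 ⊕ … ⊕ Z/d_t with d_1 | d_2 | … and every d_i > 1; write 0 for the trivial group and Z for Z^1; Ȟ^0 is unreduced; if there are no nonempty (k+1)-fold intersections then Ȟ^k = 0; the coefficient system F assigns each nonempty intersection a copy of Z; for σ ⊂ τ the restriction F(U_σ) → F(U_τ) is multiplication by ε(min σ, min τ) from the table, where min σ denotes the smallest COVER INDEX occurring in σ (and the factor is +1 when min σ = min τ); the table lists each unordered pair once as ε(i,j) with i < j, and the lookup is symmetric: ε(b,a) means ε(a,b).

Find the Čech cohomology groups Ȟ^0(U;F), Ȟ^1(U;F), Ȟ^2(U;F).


intersection data:
  U12={h} U14={f} U15={a} U16={b} U23={c} U34={d} U56={e}
C dims 6,7; δ0: rk 6, SNF 1^5·2
Ȟ^0 = (6 − 6) − 0 = 0, so Ȟ^0 ≅ 0
Ȟ^1 = (7 − 0) − 6 = 1 plus torsion [2], so Ȟ^1 ≅ Z ⊕ Z/2
Ȟ^2 = (0 − 0) − 0 = 0, so Ȟ^2 ≅ 0

Ȟ^0 ≅ 0; Ȟ^1 ≅ Z ⊕ Z/2; Ȟ^2 ≅ 0


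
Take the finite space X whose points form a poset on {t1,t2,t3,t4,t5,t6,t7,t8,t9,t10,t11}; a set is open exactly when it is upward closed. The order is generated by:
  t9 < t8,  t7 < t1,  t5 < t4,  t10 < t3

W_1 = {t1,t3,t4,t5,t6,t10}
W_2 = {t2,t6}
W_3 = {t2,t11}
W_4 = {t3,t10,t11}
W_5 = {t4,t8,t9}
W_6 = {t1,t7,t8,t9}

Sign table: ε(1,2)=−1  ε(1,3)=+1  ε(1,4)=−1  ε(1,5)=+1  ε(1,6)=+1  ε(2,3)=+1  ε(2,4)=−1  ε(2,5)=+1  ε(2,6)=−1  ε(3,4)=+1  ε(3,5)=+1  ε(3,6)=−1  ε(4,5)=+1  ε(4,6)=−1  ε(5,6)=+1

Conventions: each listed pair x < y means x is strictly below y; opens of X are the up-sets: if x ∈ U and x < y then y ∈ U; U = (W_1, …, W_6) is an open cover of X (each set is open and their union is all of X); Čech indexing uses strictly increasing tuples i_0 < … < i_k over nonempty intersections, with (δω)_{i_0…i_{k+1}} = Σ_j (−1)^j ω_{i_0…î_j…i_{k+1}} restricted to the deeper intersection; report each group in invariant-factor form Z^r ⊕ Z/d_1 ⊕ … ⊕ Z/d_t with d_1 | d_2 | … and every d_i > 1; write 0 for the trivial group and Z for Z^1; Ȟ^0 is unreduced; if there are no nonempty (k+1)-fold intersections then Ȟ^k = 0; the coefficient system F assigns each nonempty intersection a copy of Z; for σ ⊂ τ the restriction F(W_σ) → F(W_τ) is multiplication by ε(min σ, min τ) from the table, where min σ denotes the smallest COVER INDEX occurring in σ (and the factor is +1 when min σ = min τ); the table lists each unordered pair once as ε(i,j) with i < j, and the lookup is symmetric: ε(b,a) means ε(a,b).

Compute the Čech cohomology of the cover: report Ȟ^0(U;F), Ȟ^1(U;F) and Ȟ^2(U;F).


nonempty overlaps:
  W12={t6} W14={t3,t10} W15={t4} W16={t1} W23={t2} W34={t11} W56={t8,t9}
C dims 6,7; δ0: rk 5, SNF 1^5
degree 0: 6−5−0 = 1 → Ȟ^0 ≅ Z
degree 1: 7−0−5 = 2 → Ȟ^1 ≅ Z^2
degree 2: 0−0−0 = 0 → Ȟ^2 ≅ 0

Ȟ^0 = Z, Ȟ^1 = Z^2, Ȟ^2 = 0


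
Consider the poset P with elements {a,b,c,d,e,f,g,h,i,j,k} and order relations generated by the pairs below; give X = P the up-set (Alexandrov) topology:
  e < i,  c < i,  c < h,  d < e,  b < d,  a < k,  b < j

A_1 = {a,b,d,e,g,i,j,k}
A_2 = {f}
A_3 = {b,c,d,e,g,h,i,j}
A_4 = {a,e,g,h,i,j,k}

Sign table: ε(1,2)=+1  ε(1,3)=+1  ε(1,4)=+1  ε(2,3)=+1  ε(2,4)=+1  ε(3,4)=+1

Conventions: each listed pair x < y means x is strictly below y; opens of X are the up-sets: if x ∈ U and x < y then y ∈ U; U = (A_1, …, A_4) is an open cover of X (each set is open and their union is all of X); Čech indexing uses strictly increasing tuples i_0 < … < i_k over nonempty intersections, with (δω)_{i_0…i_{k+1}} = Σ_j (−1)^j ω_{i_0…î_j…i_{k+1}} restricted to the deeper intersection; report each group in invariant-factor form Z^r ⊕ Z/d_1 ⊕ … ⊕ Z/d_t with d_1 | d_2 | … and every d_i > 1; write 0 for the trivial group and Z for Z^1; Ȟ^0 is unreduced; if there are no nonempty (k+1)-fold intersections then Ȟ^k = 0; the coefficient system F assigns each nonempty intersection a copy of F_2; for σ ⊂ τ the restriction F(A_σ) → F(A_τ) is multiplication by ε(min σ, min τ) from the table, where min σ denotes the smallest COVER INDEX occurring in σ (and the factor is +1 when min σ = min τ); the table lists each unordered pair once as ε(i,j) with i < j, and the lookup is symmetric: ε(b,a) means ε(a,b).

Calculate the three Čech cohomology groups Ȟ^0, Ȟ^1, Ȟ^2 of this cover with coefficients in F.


cover nerve:
  A13={b,d,e,g,i,j} A14={a,e,g,i,j,k} A34={e,g,h,i,j}
  A134={e,g,i,j}
C dims 4,3,1; δ0: rk_F2 2; δ1: rk_F2 1
Ȟ^0: (4−2)−0=2 ⇒ Z/2 ⊕ Z/2
Ȟ^1: (3−1)−2=0 ⇒ 0
Ȟ^2: (1−0)−1=0 ⇒ 0

Ȟ^0 = Z/2 ⊕ Z/2; Ȟ^1 = 0; Ȟ^2 = 0


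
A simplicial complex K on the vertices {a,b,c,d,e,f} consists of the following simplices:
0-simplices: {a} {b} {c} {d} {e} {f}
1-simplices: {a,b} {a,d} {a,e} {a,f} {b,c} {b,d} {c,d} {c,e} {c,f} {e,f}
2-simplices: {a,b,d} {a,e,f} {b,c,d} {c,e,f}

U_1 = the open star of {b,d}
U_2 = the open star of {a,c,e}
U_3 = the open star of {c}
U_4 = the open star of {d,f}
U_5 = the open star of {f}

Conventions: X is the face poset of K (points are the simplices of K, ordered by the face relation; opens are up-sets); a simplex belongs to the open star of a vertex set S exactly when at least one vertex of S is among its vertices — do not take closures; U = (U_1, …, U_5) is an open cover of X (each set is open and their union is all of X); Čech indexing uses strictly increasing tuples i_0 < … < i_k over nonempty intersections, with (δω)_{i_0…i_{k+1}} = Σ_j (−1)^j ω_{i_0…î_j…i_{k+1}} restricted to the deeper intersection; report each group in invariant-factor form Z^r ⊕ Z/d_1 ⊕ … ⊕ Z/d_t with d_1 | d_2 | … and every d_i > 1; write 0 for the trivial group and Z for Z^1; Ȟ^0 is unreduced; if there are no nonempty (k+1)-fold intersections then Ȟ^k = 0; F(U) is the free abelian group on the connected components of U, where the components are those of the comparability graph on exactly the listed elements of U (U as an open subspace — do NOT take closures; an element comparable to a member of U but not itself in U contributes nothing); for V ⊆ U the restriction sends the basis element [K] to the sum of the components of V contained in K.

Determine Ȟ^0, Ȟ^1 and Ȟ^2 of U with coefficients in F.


Ȟ^0(U;F) ≅ Z, Ȟ^1(U;F) ≅ Z, Ȟ^2(U;F) ≅ 0

nerve of the cover:
  U1={{b},{d},{a,b},{a,d},{b,c},{b,d},{c,d},{a,b,d},{b,c,d}} U2={{a},{c},{e},{a,b},{a,d},{a,e},{a,f},{b,c},{c,d},{c,e},{c,f},{e,f},{a,b,d},{a,e,f},{b,c,d},{c,e,f}} U3={{c},{b,c},{c,d},{c,e},{c,f},{b,c,d},{c,e,f}} U4={{d},{f},{a,d},{a,f},{b,d},{c,d},{c,f},{e,f},{a,b,d},{a,e,f},{b,c,d},{c,e,f}} U5={{f},{a,f},{c,f},{e,f},{a,e,f},{c,e,f}}
  U12={{a,b},{a,d},{b,c},{c,d},{a,b,d},{b,c,d}} U13={{b,c},{c,d},{b,c,d}} U14={{d},{a,d},{b,d},{c,d},{a,b,d},{b,c,d}} U23={{c},{b,c},{c,d},{c,e},{c,f},{b,c,d},{c,e,f}} U24={{a,d},{a,f},{c,d},{c,f},{e,f},{a,b,d},{a,e,f},{b,c,d},{c,e,f}} U25={{a,f},{c,f},{e,f},{a,e,f},{c,e,f}} U34={{c,d},{c,f},{b,c,d},{c,e,f}} U35={{c,f},{c,e,f}} U45={{f},{a,f},{c,f},{e,f},{a,e,f},{c,e,f}}
  U123={{b,c},{c,d},{b,c,d}} U124={{a,d},{c,d},{a,b,d},{b,c,d}} U134={{c,d},{b,c,d}} U234={{c,d},{c,f},{b,c,d},{c,e,f}} U235={{c,f},{c,e,f}} U245={{a,f},{c,f},{e,f},{a,e,f},{c,e,f}} U345={{c,f},{c,e,f}}
  U1234={{c,d},{b,c,d}} U2345={{c,f},{c,e,f}}
components per intersection:
  U1: {{b},{d},{a,b},{a,d},{b,c},{b,d},{c,d},{a,b,d},{b,c,d}}
  U2: {{a},{c},{e},{a,b},{a,d},{a,e},{a,f},{b,c},{c,d},{c,e},{c,f},{e,f},{a,b,d},{a,e,f},{b,c,d},{c,e,f}}
  U3: {{c},{b,c},{c,d},{c,e},{c,f},{b,c,d},{c,e,f}}
  U4: {{d},{a,d},{b,d},{c,d},{a,b,d},{b,c,d}} {{f},{a,f},{c,f},{e,f},{a,e,f},{c,e,f}}
  U5: {{f},{a,f},{c,f},{e,f},{a,e,f},{c,e,f}}
  U12: {{a,b},{a,d},{a,b,d}} {{b,c},{c,d},{b,c,d}}
  U13: {{b,c},{c,d},{b,c,d}}
  U14: {{d},{a,d},{b,d},{c,d},{a,b,d},{b,c,d}}
  U23: {{c},{b,c},{c,d},{c,e},{c,f},{b,c,d},{c,e,f}}
  U24: {{a,d},{a,b,d}} {{a,f},{c,f},{e,f},{a,e,f},{c,e,f}} {{c,d},{b,c,d}}
  U25: {{a,f},{c,f},{e,f},{a,e,f},{c,e,f}}
  U34: {{c,d},{b,c,d}} {{c,f},{c,e,f}}
  U35: {{c,f},{c,e,f}}
  U45: {{f},{a,f},{c,f},{e,f},{a,e,f},{c,e,f}}
  U123: {{b,c},{c,d},{b,c,d}}
  U124: {{a,d},{a,b,d}} {{c,d},{b,c,d}}
  U134: {{c,d},{b,c,d}}
  U234: {{c,d},{b,c,d}} {{c,f},{c,e,f}}
  U235: {{c,f},{c,e,f}}
  U245: {{a,f},{c,f},{e,f},{a,e,f},{c,e,f}}
  U345: {{c,f},{c,e,f}}
  U1234: {{c,d},{b,c,d}}
  U2345: {{c,f},{c,e,f}}
C dims 6,13,9,2; δ0: rk 5, SNF 1^5; δ1: rk 7, SNF 1^7; δ2: rk 2, SNF 1^2
Ȟ^0 = (6 − 5) − 0 = 1, so Ȟ^0 ≅ Z
Ȟ^1 = (13 − 7) − 5 = 1, so Ȟ^1 ≅ Z
Ȟ^2 = (9 − 2) − 7 = 0, so Ȟ^2 ≅ 0


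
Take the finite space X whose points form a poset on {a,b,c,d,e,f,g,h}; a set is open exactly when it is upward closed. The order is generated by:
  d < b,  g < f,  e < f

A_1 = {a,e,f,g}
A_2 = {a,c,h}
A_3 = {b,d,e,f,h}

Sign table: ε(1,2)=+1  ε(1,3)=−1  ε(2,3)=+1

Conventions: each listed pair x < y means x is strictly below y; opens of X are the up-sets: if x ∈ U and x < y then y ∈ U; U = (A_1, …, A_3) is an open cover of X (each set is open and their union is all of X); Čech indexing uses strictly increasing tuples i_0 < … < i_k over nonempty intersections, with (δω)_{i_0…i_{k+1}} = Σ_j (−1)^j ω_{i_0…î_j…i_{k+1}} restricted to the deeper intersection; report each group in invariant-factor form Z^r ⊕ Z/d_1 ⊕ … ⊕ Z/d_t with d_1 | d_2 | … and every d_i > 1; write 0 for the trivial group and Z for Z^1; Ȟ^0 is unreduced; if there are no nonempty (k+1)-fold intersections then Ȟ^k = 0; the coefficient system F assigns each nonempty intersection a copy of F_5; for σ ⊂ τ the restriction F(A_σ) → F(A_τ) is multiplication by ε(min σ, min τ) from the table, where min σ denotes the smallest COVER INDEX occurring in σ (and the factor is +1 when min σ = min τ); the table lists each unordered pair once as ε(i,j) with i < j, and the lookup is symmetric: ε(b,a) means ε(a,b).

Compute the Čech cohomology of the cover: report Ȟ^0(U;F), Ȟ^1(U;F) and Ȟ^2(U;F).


Ȟ^0(U;F) ≅ 0; Ȟ^1(U;F) ≅ 0; Ȟ^2(U;F) ≅ 0

nerve of the cover:
  A12={a} A13={e,f} A23={h}
C dims 3,3; δ0: rk_F5 3
Ȟ^0 = (3 − 3) − 0 = 0, so Ȟ^0 ≅ 0
Ȟ^1 = (3 − 0) − 3 = 0, so Ȟ^1 ≅ 0
Ȟ^2 = (0 − 0) − 0 = 0, so Ȟ^2 ≅ 0


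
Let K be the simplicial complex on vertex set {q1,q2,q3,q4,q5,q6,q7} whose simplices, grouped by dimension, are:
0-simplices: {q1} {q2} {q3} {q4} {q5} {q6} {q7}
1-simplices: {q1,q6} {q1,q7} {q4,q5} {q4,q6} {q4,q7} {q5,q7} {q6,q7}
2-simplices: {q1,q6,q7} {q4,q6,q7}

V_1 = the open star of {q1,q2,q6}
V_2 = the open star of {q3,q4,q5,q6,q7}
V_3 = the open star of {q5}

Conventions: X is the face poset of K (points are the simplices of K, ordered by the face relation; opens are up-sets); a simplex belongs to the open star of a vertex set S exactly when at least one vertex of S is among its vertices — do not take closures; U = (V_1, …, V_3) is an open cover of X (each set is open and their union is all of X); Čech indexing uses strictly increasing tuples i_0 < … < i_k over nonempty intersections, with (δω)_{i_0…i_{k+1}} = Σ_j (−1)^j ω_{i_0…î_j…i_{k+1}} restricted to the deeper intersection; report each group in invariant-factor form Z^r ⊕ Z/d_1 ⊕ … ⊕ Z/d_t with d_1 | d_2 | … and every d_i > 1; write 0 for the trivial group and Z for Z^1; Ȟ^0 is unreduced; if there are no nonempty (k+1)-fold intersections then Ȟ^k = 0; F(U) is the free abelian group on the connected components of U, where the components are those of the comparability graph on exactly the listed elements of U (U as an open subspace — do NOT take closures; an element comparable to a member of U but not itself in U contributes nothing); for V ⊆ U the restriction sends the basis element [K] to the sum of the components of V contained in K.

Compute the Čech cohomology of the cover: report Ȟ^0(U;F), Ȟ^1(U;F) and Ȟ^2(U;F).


Ȟ^0 = Z^3; Ȟ^1 = 0; Ȟ^2 = 0

nonempty overlaps:
  V1={{q1},{q2},{q6},{q1,q6},{q1,q7},{q4,q6},{q6,q7},{q1,q6,q7},{q4,q6,q7}} V2={{q3},{q4},{q5},{q6},{q7},{q1,q6},{q1,q7},{q4,q5},{q4,q6},{q4,q7},{q5,q7},{q6,q7},{q1,q6,q7},{q4,q6,q7}} V3={{q5},{q4,q5},{q5,q7}}
  V12={{q6},{q1,q6},{q1,q7},{q4,q6},{q6,q7},{q1,q6,q7},{q4,q6,q7}} V23={{q5},{q4,q5},{q5,q7}}
components per intersection:
  V1: {{q1},{q6},{q1,q6},{q1,q7},{q4,q6},{q6,q7},{q1,q6,q7},{q4,q6,q7}} {{q2}}
  V2: {{q3}} {{q4},{q5},{q6},{q7},{q1,q6},{q1,q7},{q4,q5},{q4,q6},{q4,q7},{q5,q7},{q6,q7},{q1,q6,q7},{q4,q6,q7}}
  V3: {{q5},{q4,q5},{q5,q7}}
  V12: {{q6},{q1,q6},{q1,q7},{q4,q6},{q6,q7},{q1,q6,q7},{q4,q6,q7}}
  V23: {{q5},{q4,q5},{q5,q7}}
C dims 5,2; δ0: rk 2, SNF 1^2
degree 0: 5−2−0 = 3 → Ȟ^0 ≅ Z^3
degree 1: 2−0−2 = 0 → Ȟ^1 ≅ 0
degree 2: 0−0−0 = 0 → Ȟ^2 ≅ 0


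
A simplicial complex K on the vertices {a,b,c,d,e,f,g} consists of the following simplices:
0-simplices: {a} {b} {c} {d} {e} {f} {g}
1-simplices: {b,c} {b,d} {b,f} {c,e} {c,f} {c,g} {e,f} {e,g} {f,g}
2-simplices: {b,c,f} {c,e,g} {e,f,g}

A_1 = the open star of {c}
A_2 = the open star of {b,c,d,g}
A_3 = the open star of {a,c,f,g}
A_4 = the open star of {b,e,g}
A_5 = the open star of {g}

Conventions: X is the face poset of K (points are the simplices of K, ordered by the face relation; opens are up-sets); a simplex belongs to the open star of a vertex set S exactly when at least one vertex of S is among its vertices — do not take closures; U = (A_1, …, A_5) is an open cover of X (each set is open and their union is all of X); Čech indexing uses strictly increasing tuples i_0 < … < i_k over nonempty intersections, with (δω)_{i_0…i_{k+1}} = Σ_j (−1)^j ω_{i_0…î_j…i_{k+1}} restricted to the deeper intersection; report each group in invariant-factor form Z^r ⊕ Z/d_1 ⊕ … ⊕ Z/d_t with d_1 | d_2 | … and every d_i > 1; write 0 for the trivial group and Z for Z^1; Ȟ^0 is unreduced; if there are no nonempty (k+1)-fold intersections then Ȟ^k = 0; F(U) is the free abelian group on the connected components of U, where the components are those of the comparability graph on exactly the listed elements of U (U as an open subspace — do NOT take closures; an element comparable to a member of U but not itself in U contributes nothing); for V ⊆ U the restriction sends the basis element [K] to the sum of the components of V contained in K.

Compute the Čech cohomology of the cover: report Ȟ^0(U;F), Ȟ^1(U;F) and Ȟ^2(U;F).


Ȟ^0 = Z^2,  Ȟ^1 = 0,  Ȟ^2 = 0

nerve of the cover:
  A1={{c},{b,c},{c,e},{c,f},{c,g},{b,c,f},{c,e,g}} A2={{b},{c},{d},{g},{b,c},{b,d},{b,f},{c,e},{c,f},{c,g},{e,g},{f,g},{b,c,f},{c,e,g},{e,f,g}} A3={{a},{c},{f},{g},{b,c},{b,f},{c,e},{c,f},{c,g},{e,f},{e,g},{f,g},{b,c,f},{c,e,g},{e,f,g}} A4={{b},{e},{g},{b,c},{b,d},{b,f},{c,e},{c,g},{e,f},{e,g},{f,g},{b,c,f},{c,e,g},{e,f,g}} A5={{g},{c,g},{e,g},{f,g},{c,e,g},{e,f,g}}
  A12={{c},{b,c},{c,e},{c,f},{c,g},{b,c,f},{c,e,g}} A13={{c},{b,c},{c,e},{c,f},{c,g},{b,c,f},{c,e,g}} A14={{b,c},{c,e},{c,g},{b,c,f},{c,e,g}} A15={{c,g},{c,e,g}} A23={{c},{g},{b,c},{b,f},{c,e},{c,f},{c,g},{e,g},{f,g},{b,c,f},{c,e,g},{e,f,g}} A24={{b},{g},{b,c},{b,d},{b,f},{c,e},{c,g},{e,g},{f,g},{b,c,f},{c,e,g},{e,f,g}} A25={{g},{c,g},{e,g},{f,g},{c,e,g},{e,f,g}} A34={{g},{b,c},{b,f},{c,e},{c,g},{e,f},{e,g},{f,g},{b,c,f},{c,e,g},{e,f,g}} A35={{g},{c,g},{e,g},{f,g},{c,e,g},{e,f,g}} A45={{g},{c,g},{e,g},{f,g},{c,e,g},{e,f,g}}
  A123={{c},{b,c},{c,e},{c,f},{c,g},{b,c,f},{c,e,g}} A124={{b,c},{c,e},{c,g},{b,c,f},{c,e,g}} A125={{c,g},{c,e,g}} A134={{b,c},{c,e},{c,g},{b,c,f},{c,e,g}} A135={{c,g},{c,e,g}} A145={{c,g},{c,e,g}} A234={{g},{b,c},{b,f},{c,e},{c,g},{e,g},{f,g},{b,c,f},{c,e,g},{e,f,g}} A235={{g},{c,g},{e,g},{f,g},{c,e,g},{e,f,g}} A245={{g},{c,g},{e,g},{f,g},{c,e,g},{e,f,g}} A345={{g},{c,g},{e,g},{f,g},{c,e,g},{e,f,g}}
  A1234={{b,c},{c,e},{c,g},{b,c,f},{c,e,g}} A1235={{c,g},{c,e,g}} A1245={{c,g},{c,e,g}} A1345={{c,g},{c,e,g}} A2345={{g},{c,g},{e,g},{f,g},{c,e,g},{e,f,g}}
  A12345={{c,g},{c,e,g}}
components per intersection:
  A1: {{c},{b,c},{c,e},{c,f},{c,g},{b,c,f},{c,e,g}}
  A2: {{b},{c},{d},{g},{b,c},{b,d},{b,f},{c,e},{c,f},{c,g},{e,g},{f,g},{b,c,f},{c,e,g},{e,f,g}}
  A3: {{a}} {{c},{f},{g},{b,c},{b,f},{c,e},{c,f},{c,g},{e,f},{e,g},{f,g},{b,c,f},{c,e,g},{e,f,g}}
  A4: {{b},{b,c},{b,d},{b,f},{b,c,f}} {{e},{g},{c,e},{c,g},{e,f},{e,g},{f,g},{c,e,g},{e,f,g}}
  A5: {{g},{c,g},{e,g},{f,g},{c,e,g},{e,f,g}}
  A12: {{c},{b,c},{c,e},{c,f},{c,g},{b,c,f},{c,e,g}}
  A13: {{c},{b,c},{c,e},{c,f},{c,g},{b,c,f},{c,e,g}}
  A14: {{b,c},{b,c,f}} {{c,e},{c,g},{c,e,g}}
  A15: {{c,g},{c,e,g}}
  A23: {{c},{g},{b,c},{b,f},{c,e},{c,f},{c,g},{e,g},{f,g},{b,c,f},{c,e,g},{e,f,g}}
  A24: {{b},{b,c},{b,d},{b,f},{b,c,f}} {{g},{c,e},{c,g},{e,g},{f,g},{c,e,g},{e,f,g}}
  A25: {{g},{c,g},{e,g},{f,g},{c,e,g},{e,f,g}}
  A34: {{g},{c,e},{c,g},{e,f},{e,g},{f,g},{c,e,g},{e,f,g}} {{b,c},{b,f},{b,c,f}}
  A35: {{g},{c,g},{e,g},{f,g},{c,e,g},{e,f,g}}
  A45: {{g},{c,g},{e,g},{f,g},{c,e,g},{e,f,g}}
  A123: {{c},{b,c},{c,e},{c,f},{c,g},{b,c,f},{c,e,g}}
  A124: {{b,c},{b,c,f}} {{c,e},{c,g},{c,e,g}}
  A125: {{c,g},{c,e,g}}
  A134: {{b,c},{b,c,f}} {{c,e},{c,g},{c,e,g}}
  A135: {{c,g},{c,e,g}}
  A145: {{c,g},{c,e,g}}
  A234: {{g},{c,e},{c,g},{e,g},{f,g},{c,e,g},{e,f,g}} {{b,c},{b,f},{b,c,f}}
  A235: {{g},{c,g},{e,g},{f,g},{c,e,g},{e,f,g}}
  A245: {{g},{c,g},{e,g},{f,g},{c,e,g},{e,f,g}}
  A345: {{g},{c,g},{e,g},{f,g},{c,e,g},{e,f,g}}
  A1234: {{b,c},{b,c,f}} {{c,e},{c,g},{c,e,g}}
  A1235: {{c,g},{c,e,g}}
  A1245: {{c,g},{c,e,g}}
  A1345: {{c,g},{c,e,g}}
  A2345: {{g},{c,g},{e,g},{f,g},{c,e,g},{e,f,g}}
  A12345: {{c,g},{c,e,g}}
C dims 7,13,13,6; δ0: rk 5, SNF 1^5; δ1: rk 8, SNF 1^8; δ2: rk 5, SNF 1^5
Ȟ^0 = (7 − 5) − 0 = 2, so Ȟ^0 ≅ Z^2
Ȟ^1 = (13 − 8) − 5 = 0, so Ȟ^1 ≅ 0
Ȟ^2 = (13 − 5) − 8 = 0, so Ȟ^2 ≅ 0


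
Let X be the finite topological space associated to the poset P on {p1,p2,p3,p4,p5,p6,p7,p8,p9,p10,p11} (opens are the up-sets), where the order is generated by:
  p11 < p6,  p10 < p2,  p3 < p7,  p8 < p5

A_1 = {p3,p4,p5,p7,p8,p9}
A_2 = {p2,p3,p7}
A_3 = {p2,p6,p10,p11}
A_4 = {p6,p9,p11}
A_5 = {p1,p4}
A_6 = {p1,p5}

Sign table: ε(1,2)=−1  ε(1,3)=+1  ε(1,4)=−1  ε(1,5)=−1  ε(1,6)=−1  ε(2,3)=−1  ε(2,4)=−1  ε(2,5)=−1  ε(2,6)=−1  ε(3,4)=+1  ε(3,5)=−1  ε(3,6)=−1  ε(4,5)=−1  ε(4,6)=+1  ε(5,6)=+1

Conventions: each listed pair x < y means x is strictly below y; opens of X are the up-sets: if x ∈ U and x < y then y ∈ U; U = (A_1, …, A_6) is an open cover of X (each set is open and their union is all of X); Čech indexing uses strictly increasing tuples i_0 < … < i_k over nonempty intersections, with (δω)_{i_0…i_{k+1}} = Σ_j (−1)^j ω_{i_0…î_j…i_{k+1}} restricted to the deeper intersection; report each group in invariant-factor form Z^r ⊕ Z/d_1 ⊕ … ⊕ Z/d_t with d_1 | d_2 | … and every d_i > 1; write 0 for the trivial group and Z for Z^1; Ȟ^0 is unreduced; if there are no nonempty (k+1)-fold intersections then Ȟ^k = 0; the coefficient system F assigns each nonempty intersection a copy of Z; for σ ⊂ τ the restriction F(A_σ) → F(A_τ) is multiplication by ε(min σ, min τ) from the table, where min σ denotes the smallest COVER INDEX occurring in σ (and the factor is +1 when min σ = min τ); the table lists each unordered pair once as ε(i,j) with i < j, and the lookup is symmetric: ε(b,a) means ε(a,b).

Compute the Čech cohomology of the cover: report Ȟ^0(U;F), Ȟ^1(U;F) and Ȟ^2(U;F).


cover nerve:
  A12={p3,p7} A14={p9} A15={p4} A16={p5} A23={p2} A34={p6,p11} A56={p1}
C dims 6,7; δ0: rk 6, SNF 1^5·2
Ȟ^0: (6−6)−0=0 ⇒ 0
Ȟ^1: (7−0)−6=1 plus torsion [2] ⇒ Z ⊕ Z/2
Ȟ^2: (0−0)−0=0 ⇒ 0

Ȟ^0 ≅ 0, Ȟ^1 ≅ Z ⊕ Z/2, Ȟ^2 ≅ 0


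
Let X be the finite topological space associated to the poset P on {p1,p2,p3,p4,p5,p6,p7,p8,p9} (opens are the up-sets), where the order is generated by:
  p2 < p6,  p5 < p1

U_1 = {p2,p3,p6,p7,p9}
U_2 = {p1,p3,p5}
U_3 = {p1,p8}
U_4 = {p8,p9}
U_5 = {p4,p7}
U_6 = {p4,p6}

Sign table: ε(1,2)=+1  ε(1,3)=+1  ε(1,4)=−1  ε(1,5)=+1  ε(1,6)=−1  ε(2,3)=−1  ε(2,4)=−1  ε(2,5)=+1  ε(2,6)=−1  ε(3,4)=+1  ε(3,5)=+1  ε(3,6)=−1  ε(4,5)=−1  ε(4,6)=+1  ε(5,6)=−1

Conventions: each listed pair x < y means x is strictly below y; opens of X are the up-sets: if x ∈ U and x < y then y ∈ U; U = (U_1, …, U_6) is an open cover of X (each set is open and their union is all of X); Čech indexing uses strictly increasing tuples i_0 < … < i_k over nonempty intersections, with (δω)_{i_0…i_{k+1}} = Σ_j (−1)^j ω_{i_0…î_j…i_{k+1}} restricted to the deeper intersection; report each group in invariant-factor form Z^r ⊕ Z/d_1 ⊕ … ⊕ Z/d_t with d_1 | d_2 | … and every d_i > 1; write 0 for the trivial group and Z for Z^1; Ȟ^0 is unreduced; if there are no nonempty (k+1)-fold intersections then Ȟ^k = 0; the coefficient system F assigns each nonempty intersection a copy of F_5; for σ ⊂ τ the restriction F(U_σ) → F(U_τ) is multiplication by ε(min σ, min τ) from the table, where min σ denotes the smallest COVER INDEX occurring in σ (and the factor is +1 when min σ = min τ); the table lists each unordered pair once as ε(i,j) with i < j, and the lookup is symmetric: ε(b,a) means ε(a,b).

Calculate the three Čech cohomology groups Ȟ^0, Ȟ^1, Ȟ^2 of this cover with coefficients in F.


Ȟ^0 ≅ Z/5; Ȟ^1 ≅ Z/5 ⊕ Z/5; Ȟ^2 ≅ 0

cover nerve:
  U12={p3} U14={p9} U15={p7} U16={p6} U23={p1} U34={p8} U56={p4}
C dims 6,7; δ0: rk_F5 5
Ȟ^0: (6−5)−0=1 ⇒ Z/5
Ȟ^1: (7−0)−5=2 ⇒ Z/5 ⊕ Z/5
Ȟ^2: (0−0)−0=0 ⇒ 0
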